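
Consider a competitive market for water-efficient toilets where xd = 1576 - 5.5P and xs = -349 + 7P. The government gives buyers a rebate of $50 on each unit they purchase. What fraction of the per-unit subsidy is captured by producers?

Producer share = 0.44

Pre-subsidy: 1576 - 5.5P = -349 + 7P gives P* = 154, x* = 729.
With the rebate, buyers effectively pay Pb = Ps − 50, where Ps is the price sellers receive.
Demand in terms of Ps becomes xd = 1576 − 5.5(Ps − 50) = 1851 - 5.5Ps. Setting this equal to supply: 1851 - 5.5Ps = -349 + 7Ps, so Ps = 176.
Buyers pay Pb = 176 − 50 = 126; x' = -349 + 7·176 = 883.
Buyers' price falls by P* − Pb = 154 − 126 = 28; sellers' price rises by Ps − P* = 176 − 154 = 22.
So producers capture 22/50 = 0.44 of each unit of subsidy.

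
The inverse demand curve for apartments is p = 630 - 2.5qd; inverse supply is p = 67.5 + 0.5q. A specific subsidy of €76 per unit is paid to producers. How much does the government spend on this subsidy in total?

Government cost = 48526/3

Pre-subsidy: 630 - 2.5q = 67.5 + 0.5q gives q* = 187.5 and p* = 161.25.
With the subsidy, sellers receive ps = pb + 76 for each unit, where pb is the price buyers pay.
On the curves, pb = 630 - 2.5q and ps = 67.5 + 0.5q; the wedge ps − pb = 76 gives 67.5 + 0.5q − (630 - 2.5q) = 76, so q' = 1277/6.
Then pb = 630 − 2.5·(1277/6) = 1175/12 and ps = 67.5 + 0.5·(1277/6) = 2087/12.
Government outlay = subsidy × quantity = 76 × 1277/6 = 48526/3.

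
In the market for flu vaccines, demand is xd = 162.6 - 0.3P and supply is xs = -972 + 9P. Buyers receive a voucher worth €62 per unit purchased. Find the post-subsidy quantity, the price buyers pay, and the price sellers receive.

x' = 144; buyers pay €62; sellers receive €124

Pre-subsidy: 162.6 - 0.3P = -972 + 9P gives P* = 122, x* = 126.
With the rebate, buyers effectively pay Pb = Ps − 62, where Ps is the price sellers receive.
Demand in terms of Ps becomes xd = 162.6 − 0.3(Ps − 62) = 181.2 - 0.3Ps. Setting this equal to supply: 181.2 - 0.3Ps = -972 + 9Ps, so Ps = 124.
Buyers pay Pb = 124 − 62 = 62; x' = -972 + 9·124 = 144.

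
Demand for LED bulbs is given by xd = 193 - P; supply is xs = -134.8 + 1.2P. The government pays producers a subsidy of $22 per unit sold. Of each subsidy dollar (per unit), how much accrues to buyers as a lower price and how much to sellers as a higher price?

Pre-subsidy: 193 - P = -134.8 + 1.2P gives P* = 149, x* = 44.
With the subsidy, sellers receive Ps = Pb + 22 for each unit, where Pb is the price buyers pay.
Supply in terms of Pb becomes xs = -134.8 + 1.2(Pb + 22) = -108.4 + 1.2Pb. Setting this equal to demand: 193 - Pb = -108.4 + 1.2Pb, so Pb = 137.
Sellers receive Ps = 137 + 22 = 159; x' = 193 − 1·137 = 56.
Buyers' price falls by P* − Pb = 149 − 137 = 12; sellers' price rises by Ps − P* = 159 − 149 = 10.

Buyers gain $12 per unit; sellers gain $10 per unit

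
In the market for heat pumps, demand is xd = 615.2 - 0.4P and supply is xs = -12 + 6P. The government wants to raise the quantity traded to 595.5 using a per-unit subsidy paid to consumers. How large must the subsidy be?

Required subsidy s = 52 per unit

At x = 595.5, invert demand for the buyer price: Pb = (615.2 − 595.5)/0.4 = 49.25; invert supply for the seller price: Ps = (595.5 − (-12))/6 = 101.25.
The subsidy must fill the gap: s = Ps − Pb = 101.25 − 49.25 = 52.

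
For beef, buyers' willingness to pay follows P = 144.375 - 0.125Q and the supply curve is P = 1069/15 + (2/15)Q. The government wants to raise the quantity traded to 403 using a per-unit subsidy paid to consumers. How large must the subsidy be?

Required subsidy s = 31 per unit

At Q = 403, from the demand curve buyers pay Pb = 144.375 − 0.125·403 = 94; from the supply curve sellers need Ps = 1069/15 + (2/15)·403 = 125.
The subsidy must fill the gap: s = Ps − Pb = 125 − 94 = 31.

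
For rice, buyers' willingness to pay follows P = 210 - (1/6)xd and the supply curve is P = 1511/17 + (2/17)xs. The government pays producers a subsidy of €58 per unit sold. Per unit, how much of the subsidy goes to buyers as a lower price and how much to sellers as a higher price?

Pre-subsidy: 210 - (1/6)x = 1511/17 + (2/17)x gives x* = 426 and P* = 139.
With the subsidy, sellers receive Ps = Pb + 58 for each unit, where Pb is the price buyers pay.
On the curves, Pb = 210 - (1/6)x and Ps = 1511/17 + (2/17)x; the wedge Ps − Pb = 58 gives 1511/17 + (2/17)x − (210 - (1/6)x) = 58, so x' = 630.
Then Pb = 210 − (1/6)·630 = 105 and Ps = 1511/17 + (2/17)·630 = 163.
Buyers' price falls by P* − Pb = 139 − 105 = 34; sellers' price rises by Ps − P* = 163 − 139 = 24.

Buyers gain €34 per unit; sellers gain €24 per unit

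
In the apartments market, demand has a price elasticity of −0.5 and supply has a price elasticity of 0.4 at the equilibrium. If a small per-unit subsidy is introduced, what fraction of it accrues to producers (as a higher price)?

For a small subsidy around the equilibrium, the benefit split depends on the relative slopes, which at a point are proportional to the elasticities.
Buyer share = εs/(εs + |εd|) = 0.4/(0.4 + 0.5) = 4/9; seller share = |εd|/(εs + |εd|) = 5/9.
So producers capture 5/9 of the subsidy.

Producer share = 5/9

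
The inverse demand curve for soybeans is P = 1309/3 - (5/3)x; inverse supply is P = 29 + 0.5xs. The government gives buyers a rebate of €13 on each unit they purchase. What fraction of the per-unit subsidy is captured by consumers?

Consumer share = 10/13

Pre-subsidy: 1309/3 - (5/3)x = 29 + 0.5x gives x* = 188 and P* = 123.
With the rebate, buyers effectively pay Pb = Ps − 13, where Ps is the price sellers receive.
On the curves, Pb = 1309/3 - (5/3)x and Ps = 29 + 0.5x; the wedge Ps − Pb = 13 gives 29 + 0.5x − (1309/3 - (5/3)x) = 13, so x' = 194.
Then Pb = 1309/3 − (5/3)·194 = 113 and Ps = 29 + 0.5·194 = 126.
Buyers' price falls by P* − Pb = 123 − 113 = 10; sellers' price rises by Ps − P* = 126 − 123 = 3.
So consumers capture 10/13 = 10/13 of each unit of subsidy.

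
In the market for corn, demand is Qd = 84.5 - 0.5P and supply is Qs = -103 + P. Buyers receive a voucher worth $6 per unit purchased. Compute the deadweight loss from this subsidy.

Pre-subsidy: 84.5 - 0.5P = -103 + P gives P* = 125, Q* = 22.
With the rebate, buyers effectively pay Pb = Ps − 6, where Ps is the price sellers receive.
Demand in terms of Ps becomes Qd = 84.5 − 0.5(Ps − 6) = 87.5 - 0.5Ps. Setting this equal to supply: 87.5 - 0.5Ps = -103 + Ps, so Ps = 127.
Buyers pay Pb = 127 − 6 = 121; Q' = -103 + 1·127 = 24.
The subsidy expands output by 24 − 22 = 2 past the efficient level; on those units the gap between marginal cost and willingness to pay runs from 0 up to 6.
DWL = ½ × 6 × 2 = 6.

Deadweight loss = $6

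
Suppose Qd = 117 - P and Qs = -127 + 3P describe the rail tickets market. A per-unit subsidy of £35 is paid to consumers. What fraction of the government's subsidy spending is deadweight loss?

Pre-subsidy: 117 - P = -127 + 3P gives P* = 61, Q* = 56.
With the rebate, buyers effectively pay Pb = Ps − 35, where Ps is the price sellers receive.
Demand in terms of Ps becomes Qd = 117 − 1(Ps − 35) = 152 - Ps. Setting this equal to supply: 152 - Ps = -127 + 3Ps, so Ps = 69.75.
Buyers pay Pb = 69.75 − 35 = 34.75; Q' = -127 + 3·69.75 = 82.25.
ΔCS = ½(56 + 82.25)(61 − 34.75) = 1814.53125; ΔPS = ½(56 + 82.25)(69.75 − 61) = 604.84375.
Government spending = 35 × 82.25 = 2878.75.
DWL = ½ × 35 × (82.25 − 56) = 459.375; fraction = 459.375 / 2878.75 = 15/94.

DWL / government spending = 15/94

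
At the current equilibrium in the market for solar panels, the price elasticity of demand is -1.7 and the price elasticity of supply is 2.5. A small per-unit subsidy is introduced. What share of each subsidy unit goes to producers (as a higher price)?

Producer share = 17/42

For a small subsidy around the equilibrium, the benefit split depends on the relative slopes, which at a point are proportional to the elasticities.
Buyer share = εs/(εs + |εd|) = 2.5/(2.5 + 1.7) = 25/42; seller share = |εd|/(εs + |εd|) = 17/42.
So producers capture 17/42 of the subsidy.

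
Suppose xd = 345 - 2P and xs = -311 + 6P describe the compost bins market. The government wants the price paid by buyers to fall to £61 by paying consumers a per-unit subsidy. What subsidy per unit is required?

Required subsidy s = £28 per unit

At a buyer price of 61, quantity demanded is 345 − 2·61 = 223.
Sellers supply 223 only when they receive Ps with -311 + 6·Ps = 223, i.e. Ps = 89.
s = Ps − Pb = 89 − 61 = 28.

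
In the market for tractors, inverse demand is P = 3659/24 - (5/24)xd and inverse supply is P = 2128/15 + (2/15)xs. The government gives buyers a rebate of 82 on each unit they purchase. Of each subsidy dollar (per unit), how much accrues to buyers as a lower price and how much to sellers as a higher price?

Pre-subsidy: 3659/24 - (5/24)x = 2128/15 + (2/15)x gives x* = 31 and P* = 146.
With the rebate, buyers effectively pay Pb = Ps − 82, where Ps is the price sellers receive.
On the curves, Pb = 3659/24 - (5/24)x and Ps = 2128/15 + (2/15)x; the wedge Ps − Pb = 82 gives 2128/15 + (2/15)x − (3659/24 - (5/24)x) = 82, so x' = 271.
Then Pb = 3659/24 − (5/24)·271 = 96 and Ps = 2128/15 + (2/15)·271 = 178.
Buyers' price falls by P* − Pb = 146 − 96 = 50; sellers' price rises by Ps − P* = 178 − 146 = 32.

Buyers gain 50 per unit; sellers gain 32 per unit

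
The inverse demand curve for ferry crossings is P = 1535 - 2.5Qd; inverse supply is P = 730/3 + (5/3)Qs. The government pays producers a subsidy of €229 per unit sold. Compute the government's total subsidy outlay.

Government cost = €83575.84

Pre-subsidy: 1535 - 2.5Q = 730/3 + (5/3)Q gives Q* = 310 and P* = 760.
With the subsidy, sellers receive Ps = Pb + 229 for each unit, where Pb is the price buyers pay.
On the curves, Pb = 1535 - 2.5Q and Ps = 730/3 + (5/3)Q; the wedge Ps − Pb = 229 gives 730/3 + (5/3)Q − (1535 - 2.5Q) = 229, so Q' = 364.96.
Then Pb = 1535 − 2.5·364.96 = 622.6 and Ps = 730/3 + (5/3)·364.96 = 851.6.
Government outlay = subsidy × quantity = 229 × 364.96 = 83575.84.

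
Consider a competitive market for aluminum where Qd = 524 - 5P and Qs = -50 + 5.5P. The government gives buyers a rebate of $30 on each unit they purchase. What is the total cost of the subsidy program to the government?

Government cost = 69140/7

Pre-subsidy: 524 - 5P = -50 + 5.5P gives P* = 164/3, Q* = 752/3.
With the rebate, buyers effectively pay Pb = Ps − 30, where Ps is the price sellers receive.
Demand in terms of Ps becomes Qd = 524 − 5(Ps − 30) = 674 - 5Ps. Setting this equal to supply: 674 - 5Ps = -50 + 5.5Ps, so Ps = 1448/21.
Buyers pay Pb = 1448/21 − 30 = 818/21; Q' = -50 + 5.5·(1448/21) = 6914/21.
Government outlay = subsidy × quantity = 30 × 6914/21 = 69140/7.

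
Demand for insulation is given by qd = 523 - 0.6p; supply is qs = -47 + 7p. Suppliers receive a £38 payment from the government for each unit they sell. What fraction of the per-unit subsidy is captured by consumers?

Consumer share = 35/38

Pre-subsidy: 523 - 0.6p = -47 + 7p gives p* = 75, q* = 478.
With the subsidy, sellers receive ps = pb + 38 for each unit, where pb is the price buyers pay.
Supply in terms of pb becomes qs = -47 + 7(pb + 38) = 219 + 7pb. Setting this equal to demand: 523 - 0.6pb = 219 + 7pb, so pb = 40.
Sellers receive ps = 40 + 38 = 78; q' = 523 − 0.6·40 = 499.
Buyers' price falls by p* − pb = 75 − 40 = 35; sellers' price rises by ps − p* = 78 − 75 = 3.
So consumers capture 35/38 = 35/38 of each unit of subsidy.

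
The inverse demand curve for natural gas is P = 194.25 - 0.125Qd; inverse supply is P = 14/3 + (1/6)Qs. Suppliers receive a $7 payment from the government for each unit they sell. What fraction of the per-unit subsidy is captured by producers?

Producer share = 4/7

Pre-subsidy: 194.25 - 0.125Q = 14/3 + (1/6)Q gives Q* = 650 and P* = 113.
With the subsidy, sellers receive Ps = Pb + 7 for each unit, where Pb is the price buyers pay.
On the curves, Pb = 194.25 - 0.125Q and Ps = 14/3 + (1/6)Q; the wedge Ps − Pb = 7 gives 14/3 + (1/6)Q − (194.25 - 0.125Q) = 7, so Q' = 674.
Then Pb = 194.25 − 0.125·674 = 110 and Ps = 14/3 + (1/6)·674 = 117.
Buyers' price falls by P* − Pb = 113 − 110 = 3; sellers' price rises by Ps − P* = 117 − 113 = 4.
So producers capture 4/7 = 4/7 of each unit of subsidy.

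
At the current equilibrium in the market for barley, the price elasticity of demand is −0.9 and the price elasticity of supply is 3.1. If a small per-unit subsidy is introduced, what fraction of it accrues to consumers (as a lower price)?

For a small subsidy around the equilibrium, the benefit split depends on the relative slopes, which at a point are proportional to the elasticities.
Buyer share = εs/(εs + |εd|) = 3.1/(3.1 + 0.9) = 0.775; seller share = |εd|/(εs + |εd|) = 0.225.

Consumer share = 0.775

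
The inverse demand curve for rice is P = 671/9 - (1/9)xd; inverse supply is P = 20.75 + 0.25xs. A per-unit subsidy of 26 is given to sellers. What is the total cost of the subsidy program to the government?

Pre-subsidy: 671/9 - (1/9)x = 20.75 + 0.25x gives x* = 149 and P* = 58.
With the subsidy, sellers receive Ps = Pb + 26 for each unit, where Pb is the price buyers pay.
On the curves, Pb = 671/9 - (1/9)x and Ps = 20.75 + 0.25x; the wedge Ps − Pb = 26 gives 20.75 + 0.25x − (671/9 - (1/9)x) = 26, so x' = 221.
Then Pb = 671/9 − (1/9)·221 = 50 and Ps = 20.75 + 0.25·221 = 76.
Government outlay = subsidy × quantity = 26 × 221 = 5746.

Government cost = 5746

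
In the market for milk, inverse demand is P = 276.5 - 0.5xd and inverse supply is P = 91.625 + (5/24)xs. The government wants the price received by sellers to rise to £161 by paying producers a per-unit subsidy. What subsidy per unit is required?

Required subsidy s = £51 per unit

At a seller price of 161, quantity supplied is -439.8 + 4.8·161 = 333.
Buyers absorb 333 only when they pay Pb = 276.5 − 0.5·333 = 110.
s = Ps − Pb = 161 − 110 = 51.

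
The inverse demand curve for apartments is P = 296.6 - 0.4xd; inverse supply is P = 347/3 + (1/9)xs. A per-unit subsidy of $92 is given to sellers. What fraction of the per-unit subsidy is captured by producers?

Pre-subsidy: 296.6 - 0.4x = 347/3 + (1/9)x gives x* = 354 and P* = 155.
With the subsidy, sellers receive Ps = Pb + 92 for each unit, where Pb is the price buyers pay.
On the curves, Pb = 296.6 - 0.4x and Ps = 347/3 + (1/9)x; the wedge Ps − Pb = 92 gives 347/3 + (1/9)x − (296.6 - 0.4x) = 92, so x' = 534.
Then Pb = 296.6 − 0.4·534 = 83 and Ps = 347/3 + (1/9)·534 = 175.
Buyers' price falls by P* − Pb = 155 − 83 = 72; sellers' price rises by Ps − P* = 175 − 155 = 20.
So producers capture 20/92 = 5/23 of each unit of subsidy.

Producer share = 5/23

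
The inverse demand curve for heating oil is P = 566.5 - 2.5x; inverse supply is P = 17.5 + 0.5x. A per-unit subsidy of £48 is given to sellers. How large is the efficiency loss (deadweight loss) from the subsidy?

Deadweight loss = £384

Pre-subsidy: 566.5 - 2.5x = 17.5 + 0.5x gives x* = 183 and P* = 109.
With the subsidy, sellers receive Ps = Pb + 48 for each unit, where Pb is the price buyers pay.
On the curves, Pb = 566.5 - 2.5x and Ps = 17.5 + 0.5x; the wedge Ps − Pb = 48 gives 17.5 + 0.5x − (566.5 - 2.5x) = 48, so x' = 199.
Then Pb = 566.5 − 2.5·199 = 69 and Ps = 17.5 + 0.5·199 = 117.
The subsidy expands output by 199 − 183 = 16 past the efficient level; on those units the gap between marginal cost and willingness to pay runs from 0 up to 48.
DWL = ½ × 48 × 16 = 384.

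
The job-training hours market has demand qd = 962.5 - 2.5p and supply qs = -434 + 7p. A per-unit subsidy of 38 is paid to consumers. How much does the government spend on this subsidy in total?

Pre-subsidy: 962.5 - 2.5p = -434 + 7p gives p* = 147, q* = 595.
With the rebate, buyers effectively pay pb = ps − 38, where ps is the price sellers receive.
Demand in terms of ps becomes qd = 962.5 − 2.5(ps − 38) = 1057.5 - 2.5ps. Setting this equal to supply: 1057.5 - 2.5ps = -434 + 7ps, so ps = 157.
Buyers pay pb = 157 − 38 = 119; q' = -434 + 7·157 = 665.
Government outlay = subsidy × quantity = 38 × 665 = 25270.

Government cost = 25270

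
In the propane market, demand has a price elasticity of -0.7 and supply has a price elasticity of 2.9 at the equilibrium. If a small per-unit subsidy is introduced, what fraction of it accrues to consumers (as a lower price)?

For a small subsidy around the equilibrium, the benefit split depends on the relative slopes, which at a point are proportional to the elasticities.
Buyer share = εs/(εs + |εd|) = 2.9/(2.9 + 0.7) = 29/36; seller share = |εd|/(εs + |εd|) = 7/36.

Consumer share = 29/36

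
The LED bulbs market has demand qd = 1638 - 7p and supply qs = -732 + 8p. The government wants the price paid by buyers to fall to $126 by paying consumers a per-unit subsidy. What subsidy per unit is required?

Required subsidy s = $60 per unit

At a buyer price of 126, quantity demanded is 1638 − 7·126 = 756.
Sellers supply 756 only when they receive ps with -732 + 8·ps = 756, i.e. ps = 186.
s = ps − pb = 186 − 126 = 60.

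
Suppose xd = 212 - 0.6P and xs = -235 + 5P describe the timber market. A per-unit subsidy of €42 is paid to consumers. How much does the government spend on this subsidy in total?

Government cost = €7837.5

Pre-subsidy: 212 - 0.6P = -235 + 5P gives P* = 2235/28, x* = 4595/28.
With the rebate, buyers effectively pay Pb = Ps − 42, where Ps is the price sellers receive.
Demand in terms of Ps becomes xd = 212 − 0.6(Ps − 42) = 237.2 - 0.6Ps. Setting this equal to supply: 237.2 - 0.6Ps = -235 + 5Ps, so Ps = 2361/28.
Buyers pay Pb = 2361/28 − 42 = 1185/28; x' = -235 + 5·(2361/28) = 5225/28.
Government outlay = subsidy × quantity = 42 × 5225/28 = 7837.5.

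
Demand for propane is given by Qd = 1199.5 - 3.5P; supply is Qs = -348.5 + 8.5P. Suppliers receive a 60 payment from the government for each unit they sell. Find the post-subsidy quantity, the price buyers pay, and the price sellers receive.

Pre-subsidy: 1199.5 - 3.5P = -348.5 + 8.5P gives P* = 129, Q* = 748.
With the subsidy, sellers receive Ps = Pb + 60 for each unit, where Pb is the price buyers pay.
Supply in terms of Pb becomes Qs = -348.5 + 8.5(Pb + 60) = 161.5 + 8.5Pb. Setting this equal to demand: 1199.5 - 3.5Pb = 161.5 + 8.5Pb, so Pb = 86.5.
Sellers receive Ps = 86.5 + 60 = 146.5; Q' = 1199.5 − 3.5·86.5 = 896.75.

Q' = 896.75; buyers pay 86.5; sellers receive 146.5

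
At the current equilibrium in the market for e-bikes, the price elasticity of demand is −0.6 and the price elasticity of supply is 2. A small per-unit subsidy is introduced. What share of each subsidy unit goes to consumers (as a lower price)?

Consumer share = 10/13

For a small subsidy around the equilibrium, the benefit split depends on the relative slopes, which at a point are proportional to the elasticities.
Buyer share = εs/(εs + |εd|) = 2/(2 + 0.6) = 10/13; seller share = |εd|/(εs + |εd|) = 3/13.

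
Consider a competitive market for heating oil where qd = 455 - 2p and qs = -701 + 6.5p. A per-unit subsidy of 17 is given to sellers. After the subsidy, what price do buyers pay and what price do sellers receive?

Pre-subsidy: 455 - 2p = -701 + 6.5p gives p* = 136, q* = 183.
With the subsidy, sellers receive ps = pb + 17 for each unit, where pb is the price buyers pay.
Supply in terms of pb becomes qs = -701 + 6.5(pb + 17) = -590.5 + 6.5pb. Setting this equal to demand: 455 - 2pb = -590.5 + 6.5pb, so pb = 123.
Sellers receive ps = 123 + 17 = 140; q' = 455 − 2·123 = 209.

Buyers pay 123; sellers receive 140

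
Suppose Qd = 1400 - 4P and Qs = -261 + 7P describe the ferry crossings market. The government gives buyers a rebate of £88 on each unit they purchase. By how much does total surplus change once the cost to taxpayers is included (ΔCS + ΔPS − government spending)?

Pre-subsidy: 1400 - 4P = -261 + 7P gives P* = 151, Q* = 796.
With the rebate, buyers effectively pay Pb = Ps − 88, where Ps is the price sellers receive.
Demand in terms of Ps becomes Qd = 1400 − 4(Ps − 88) = 1752 - 4Ps. Setting this equal to supply: 1752 - 4Ps = -261 + 7Ps, so Ps = 183.
Buyers pay Pb = 183 − 88 = 95; Q' = -261 + 7·183 = 1020.
ΔCS = ½(796 + 1020)(151 − 95) = 50848; ΔPS = ½(796 + 1020)(183 − 151) = 29056.
Government spending = 88 × 1020 = 89760.
Net change = 50848 + 29056 − 89760 = -9856. The loss equals the DWL triangle ½·88·224.

Net change in total surplus = -£9856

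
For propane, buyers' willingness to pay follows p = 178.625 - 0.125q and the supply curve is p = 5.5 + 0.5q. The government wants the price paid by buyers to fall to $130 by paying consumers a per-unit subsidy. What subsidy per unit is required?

At a buyer price of 130, quantity demanded is 1429 − 8·130 = 389.
Sellers supply 389 only when they receive ps = 5.5 + 0.5·389 = 200.
s = ps − pb = 200 − 130 = 70.

Required subsidy s = $70 per unit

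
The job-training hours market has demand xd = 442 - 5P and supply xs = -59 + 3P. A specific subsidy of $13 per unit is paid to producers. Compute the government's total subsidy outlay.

Pre-subsidy: 442 - 5P = -59 + 3P gives P* = 62.625, x* = 128.875.
With the subsidy, sellers receive Ps = Pb + 13 for each unit, where Pb is the price buyers pay.
Supply in terms of Pb becomes xs = -59 + 3(Pb + 13) = -20 + 3Pb. Setting this equal to demand: 442 - 5Pb = -20 + 3Pb, so Pb = 57.75.
Sellers receive Ps = 57.75 + 13 = 70.75; x' = 442 − 5·57.75 = 153.25.
Government outlay = subsidy × quantity = 13 × 153.25 = 1992.25.

Government cost = $1992.25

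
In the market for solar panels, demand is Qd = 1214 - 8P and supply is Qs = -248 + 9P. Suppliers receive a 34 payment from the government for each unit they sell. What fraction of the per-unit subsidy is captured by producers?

Producer share = 8/17

Pre-subsidy: 1214 - 8P = -248 + 9P gives P* = 86, Q* = 526.
With the subsidy, sellers receive Ps = Pb + 34 for each unit, where Pb is the price buyers pay.
Supply in terms of Pb becomes Qs = -248 + 9(Pb + 34) = 58 + 9Pb. Setting this equal to demand: 1214 - 8Pb = 58 + 9Pb, so Pb = 68.
Sellers receive Ps = 68 + 34 = 102; Q' = 1214 − 8·68 = 670.
Buyers' price falls by P* − Pb = 86 − 68 = 18; sellers' price rises by Ps − P* = 102 − 86 = 16.
So producers capture 16/34 = 8/17 of each unit of subsidy.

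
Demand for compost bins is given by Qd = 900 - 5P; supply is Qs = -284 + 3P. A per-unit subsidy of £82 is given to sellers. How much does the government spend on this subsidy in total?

Pre-subsidy: 900 - 5P = -284 + 3P gives P* = 148, Q* = 160.
With the subsidy, sellers receive Ps = Pb + 82 for each unit, where Pb is the price buyers pay.
Supply in terms of Pb becomes Qs = -284 + 3(Pb + 82) = -38 + 3Pb. Setting this equal to demand: 900 - 5Pb = -38 + 3Pb, so Pb = 117.25.
Sellers receive Ps = 117.25 + 82 = 199.25; Q' = 900 − 5·117.25 = 313.75.
Government outlay = subsidy × quantity = 82 × 313.75 = 25727.5.

Government cost = £25727.5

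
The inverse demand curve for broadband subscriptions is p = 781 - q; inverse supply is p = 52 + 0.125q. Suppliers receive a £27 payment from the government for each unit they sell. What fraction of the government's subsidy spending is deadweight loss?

DWL / government spending = 1/56

Pre-subsidy: 781 - q = 52 + 0.125q gives q* = 648 and p* = 133.
With the subsidy, sellers receive ps = pb + 27 for each unit, where pb is the price buyers pay.
On the curves, pb = 781 - q and ps = 52 + 0.125q; the wedge ps − pb = 27 gives 52 + 0.125q − (781 - q) = 27, so q' = 672.
Then pb = 781 − 1·672 = 109 and ps = 52 + 0.125·672 = 136.
ΔCS = ½(648 + 672)(133 − 109) = 15840; ΔPS = ½(648 + 672)(136 − 133) = 1980.
Government spending = 27 × 672 = 18144.
DWL = ½ × 27 × (672 − 648) = 324; fraction = 324 / 18144 = 1/56.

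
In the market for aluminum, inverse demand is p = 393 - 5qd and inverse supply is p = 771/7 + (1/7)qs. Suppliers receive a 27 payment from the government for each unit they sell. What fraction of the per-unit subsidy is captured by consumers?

Pre-subsidy: 393 - 5q = 771/7 + (1/7)q gives q* = 55 and p* = 118.
With the subsidy, sellers receive ps = pb + 27 for each unit, where pb is the price buyers pay.
On the curves, pb = 393 - 5q and ps = 771/7 + (1/7)q; the wedge ps − pb = 27 gives 771/7 + (1/7)q − (393 - 5q) = 27, so q' = 60.25.
Then pb = 393 − 5·60.25 = 91.75 and ps = 771/7 + (1/7)·60.25 = 118.75.
Buyers' price falls by p* − pb = 118 − 91.75 = 26.25; sellers' price rises by ps − p* = 118.75 − 118 = 0.75.
So consumers capture 26.25/27 = 35/36 of each unit of subsidy.

Consumer share = 35/36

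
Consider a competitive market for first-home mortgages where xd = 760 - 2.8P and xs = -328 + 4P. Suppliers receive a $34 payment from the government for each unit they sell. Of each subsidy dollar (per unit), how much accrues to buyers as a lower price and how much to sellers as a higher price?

Pre-subsidy: 760 - 2.8P = -328 + 4P gives P* = 160, x* = 312.
With the subsidy, sellers receive Ps = Pb + 34 for each unit, where Pb is the price buyers pay.
Supply in terms of Pb becomes xs = -328 + 4(Pb + 34) = -192 + 4Pb. Setting this equal to demand: 760 - 2.8Pb = -192 + 4Pb, so Pb = 140.
Sellers receive Ps = 140 + 34 = 174; x' = 760 − 2.8·140 = 368.
Buyers' price falls by P* − Pb = 160 − 140 = 20; sellers' price rises by Ps − P* = 174 − 160 = 14.

Buyers gain $20 per unit; sellers gain $14 per unit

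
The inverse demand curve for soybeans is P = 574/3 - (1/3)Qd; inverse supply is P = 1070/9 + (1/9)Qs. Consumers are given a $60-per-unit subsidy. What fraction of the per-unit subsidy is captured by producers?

Pre-subsidy: 574/3 - (1/3)Q = 1070/9 + (1/9)Q gives Q* = 163 and P* = 137.
With the rebate, buyers effectively pay Pb = Ps − 60, where Ps is the price sellers receive.
On the curves, Pb = 574/3 - (1/3)Q and Ps = 1070/9 + (1/9)Q; the wedge Ps − Pb = 60 gives 1070/9 + (1/9)Q − (574/3 - (1/3)Q) = 60, so Q' = 298.
Then Pb = 574/3 − (1/3)·298 = 92 and Ps = 1070/9 + (1/9)·298 = 152.
Buyers' price falls by P* − Pb = 137 − 92 = 45; sellers' price rises by Ps − P* = 152 − 137 = 15.
So producers capture 15/60 = 0.25 of each unit of subsidy.

Producer share = 0.25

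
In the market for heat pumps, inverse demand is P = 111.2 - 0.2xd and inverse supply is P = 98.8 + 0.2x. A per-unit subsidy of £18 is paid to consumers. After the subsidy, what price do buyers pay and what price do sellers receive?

Pre-subsidy: 111.2 - 0.2x = 98.8 + 0.2x gives x* = 31 and P* = 105.
With the rebate, buyers effectively pay Pb = Ps − 18, where Ps is the price sellers receive.
On the curves, Pb = 111.2 - 0.2x and Ps = 98.8 + 0.2x; the wedge Ps − Pb = 18 gives 98.8 + 0.2x − (111.2 - 0.2x) = 18, so x' = 76.
Then Pb = 111.2 − 0.2·76 = 96 and Ps = 98.8 + 0.2·76 = 114.

Buyers pay £96; sellers receive £114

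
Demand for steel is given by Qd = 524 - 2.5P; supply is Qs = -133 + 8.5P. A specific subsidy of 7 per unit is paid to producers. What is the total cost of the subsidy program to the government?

Government cost = 119567/44

Pre-subsidy: 524 - 2.5P = -133 + 8.5P gives P* = 657/11, Q* = 8243/22.
With the subsidy, sellers receive Ps = Pb + 7 for each unit, where Pb is the price buyers pay.
Supply in terms of Pb becomes Qs = -133 + 8.5(Pb + 7) = -73.5 + 8.5Pb. Setting this equal to demand: 524 - 2.5Pb = -73.5 + 8.5Pb, so Pb = 1195/22.
Sellers receive Ps = 1195/22 + 7 = 1349/22; Q' = 524 − 2.5·(1195/22) = 17081/44.
Government outlay = subsidy × quantity = 7 × 17081/44 = 119567/44.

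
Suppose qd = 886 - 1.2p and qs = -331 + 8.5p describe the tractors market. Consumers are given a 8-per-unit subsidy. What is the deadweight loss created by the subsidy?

Pre-subsidy: 886 - 1.2p = -331 + 8.5p gives p* = 12170/97, q* = 71338/97.
With the rebate, buyers effectively pay pb = ps − 8, where ps is the price sellers receive.
Demand in terms of ps becomes qd = 886 − 1.2(ps − 8) = 895.6 - 1.2ps. Setting this equal to supply: 895.6 - 1.2ps = -331 + 8.5ps, so ps = 12266/97.
Buyers pay pb = 12266/97 − 8 = 11490/97; q' = -331 + 8.5·(12266/97) = 72154/97.
The subsidy expands output by 72154/97 − 71338/97 = 816/97 past the efficient level; on those units the gap between marginal cost and willingness to pay runs from 0 up to 8.
DWL = ½ × 8 × 816/97 = 3264/97.

Deadweight loss = 3264/97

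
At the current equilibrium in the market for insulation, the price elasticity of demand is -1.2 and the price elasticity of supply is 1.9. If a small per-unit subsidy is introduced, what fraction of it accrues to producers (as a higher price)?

For a small subsidy around the equilibrium, the benefit split depends on the relative slopes, which at a point are proportional to the elasticities.
Buyer share = εs/(εs + |εd|) = 1.9/(1.9 + 1.2) = 19/31; seller share = |εd|/(εs + |εd|) = 12/31.
So producers capture 12/31 of the subsidy.

Producer share = 12/31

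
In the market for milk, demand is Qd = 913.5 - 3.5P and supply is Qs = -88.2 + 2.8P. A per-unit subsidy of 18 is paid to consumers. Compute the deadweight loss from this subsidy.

Deadweight loss = 252

Pre-subsidy: 913.5 - 3.5P = -88.2 + 2.8P gives P* = 159, Q* = 357.
With the rebate, buyers effectively pay Pb = Ps − 18, where Ps is the price sellers receive.
Demand in terms of Ps becomes Qd = 913.5 − 3.5(Ps − 18) = 976.5 - 3.5Ps. Setting this equal to supply: 976.5 - 3.5Ps = -88.2 + 2.8Ps, so Ps = 169.
Buyers pay Pb = 169 − 18 = 151; Q' = -88.2 + 2.8·169 = 385.
The subsidy expands output by 385 − 357 = 28 past the efficient level; on those units the gap between marginal cost and willingness to pay runs from 0 up to 18.
DWL = ½ × 18 × 28 = 252.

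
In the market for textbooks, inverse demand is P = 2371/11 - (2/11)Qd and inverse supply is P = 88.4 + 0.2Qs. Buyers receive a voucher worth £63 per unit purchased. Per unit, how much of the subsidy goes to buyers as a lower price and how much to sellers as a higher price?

Pre-subsidy: 2371/11 - (2/11)Q = 88.4 + 0.2Q gives Q* = 333 and P* = 155.
With the rebate, buyers effectively pay Pb = Ps − 63, where Ps is the price sellers receive.
On the curves, Pb = 2371/11 - (2/11)Q and Ps = 88.4 + 0.2Q; the wedge Ps − Pb = 63 gives 88.4 + 0.2Q − (2371/11 - (2/11)Q) = 63, so Q' = 498.
Then Pb = 2371/11 − (2/11)·498 = 125 and Ps = 88.4 + 0.2·498 = 188.
Buyers' price falls by P* − Pb = 155 − 125 = 30; sellers' price rises by Ps − P* = 188 − 155 = 33.

Buyers gain £30 per unit; sellers gain £33 per unit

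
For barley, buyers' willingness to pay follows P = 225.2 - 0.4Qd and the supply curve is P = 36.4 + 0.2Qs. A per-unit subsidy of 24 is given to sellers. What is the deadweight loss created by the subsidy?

Deadweight loss = 480

Pre-subsidy: 225.2 - 0.4Q = 36.4 + 0.2Q gives Q* = 944/3 and P* = 298/3.
With the subsidy, sellers receive Ps = Pb + 24 for each unit, where Pb is the price buyers pay.
On the curves, Pb = 225.2 - 0.4Q and Ps = 36.4 + 0.2Q; the wedge Ps − Pb = 24 gives 36.4 + 0.2Q − (225.2 - 0.4Q) = 24, so Q' = 1064/3.
Then Pb = 225.2 − 0.4·(1064/3) = 250/3 and Ps = 36.4 + 0.2·(1064/3) = 322/3.
The subsidy expands output by 1064/3 − 944/3 = 40 past the efficient level; on those units the gap between marginal cost and willingness to pay runs from 0 up to 24.
DWL = ½ × 24 × 40 = 480.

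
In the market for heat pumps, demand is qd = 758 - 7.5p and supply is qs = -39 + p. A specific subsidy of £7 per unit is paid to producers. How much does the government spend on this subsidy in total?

Government cost = 7252/17

Pre-subsidy: 758 - 7.5p = -39 + p gives p* = 1594/17, q* = 931/17.
With the subsidy, sellers receive ps = pb + 7 for each unit, where pb is the price buyers pay.
Supply in terms of pb becomes qs = -39 + 1(pb + 7) = -32 + pb. Setting this equal to demand: 758 - 7.5pb = -32 + pb, so pb = 1580/17.
Sellers receive ps = 1580/17 + 7 = 1699/17; q' = 758 − 7.5·(1580/17) = 1036/17.
Government outlay = subsidy × quantity = 7 × 1036/17 = 7252/17.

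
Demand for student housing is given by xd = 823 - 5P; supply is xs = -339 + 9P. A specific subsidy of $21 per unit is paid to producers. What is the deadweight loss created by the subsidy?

Pre-subsidy: 823 - 5P = -339 + 9P gives P* = 83, x* = 408.
With the subsidy, sellers receive Ps = Pb + 21 for each unit, where Pb is the price buyers pay.
Supply in terms of Pb becomes xs = -339 + 9(Pb + 21) = -150 + 9Pb. Setting this equal to demand: 823 - 5Pb = -150 + 9Pb, so Pb = 69.5.
Sellers receive Ps = 69.5 + 21 = 90.5; x' = 823 − 5·69.5 = 475.5.
The subsidy expands output by 475.5 − 408 = 67.5 past the efficient level; on those units the gap between marginal cost and willingness to pay runs from 0 up to 21.
DWL = ½ × 21 × 67.5 = 708.75.

Deadweight loss = $708.75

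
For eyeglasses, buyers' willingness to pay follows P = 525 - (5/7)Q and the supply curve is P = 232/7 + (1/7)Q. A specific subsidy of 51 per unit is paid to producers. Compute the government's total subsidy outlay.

Pre-subsidy: 525 - (5/7)Q = 232/7 + (1/7)Q gives Q* = 3443/6 and P* = 4835/42.
With the subsidy, sellers receive Ps = Pb + 51 for each unit, where Pb is the price buyers pay.
On the curves, Pb = 525 - (5/7)Q and Ps = 232/7 + (1/7)Q; the wedge Ps − Pb = 51 gives 232/7 + (1/7)Q − (525 - (5/7)Q) = 51, so Q' = 1900/3.
Then Pb = 525 − (5/7)·(1900/3) = 1525/21 and Ps = 232/7 + (1/7)·(1900/3) = 2596/21.
Government outlay = subsidy × quantity = 51 × 1900/3 = 32300.

Government cost = 32300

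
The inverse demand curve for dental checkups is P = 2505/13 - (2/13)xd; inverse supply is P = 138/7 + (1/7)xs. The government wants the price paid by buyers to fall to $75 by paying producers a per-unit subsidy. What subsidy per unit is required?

Required subsidy s = $54 per unit

At a buyer price of 75, quantity demanded is 1252.5 − 6.5·75 = 765.
Sellers supply 765 only when they receive Ps = 138/7 + (1/7)·765 = 129.
s = Ps − Pb = 129 − 75 = 54.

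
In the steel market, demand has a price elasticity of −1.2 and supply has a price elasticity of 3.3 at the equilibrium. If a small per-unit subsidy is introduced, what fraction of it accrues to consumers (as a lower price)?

Consumer share = 11/15

For a small subsidy around the equilibrium, the benefit split depends on the relative slopes, which at a point are proportional to the elasticities.
Buyer share = εs/(εs + |εd|) = 3.3/(3.3 + 1.2) = 11/15; seller share = |εd|/(εs + |εd|) = 4/15.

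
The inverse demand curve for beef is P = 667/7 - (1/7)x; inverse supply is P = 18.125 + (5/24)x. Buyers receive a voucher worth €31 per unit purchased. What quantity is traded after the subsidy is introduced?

x' = 18171/59

Pre-subsidy: 667/7 - (1/7)x = 18.125 + (5/24)x gives x* = 12963/59 and P* = 3770/59.
With the rebate, buyers effectively pay Pb = Ps − 31, where Ps is the price sellers receive.
On the curves, Pb = 667/7 - (1/7)x and Ps = 18.125 + (5/24)x; the wedge Ps − Pb = 31 gives 18.125 + (5/24)x − (667/7 - (1/7)x) = 31, so x' = 18171/59.
Then Pb = 667/7 − (1/7)·(18171/59) = 3026/59 and Ps = 18.125 + (5/24)·(18171/59) = 4855/59.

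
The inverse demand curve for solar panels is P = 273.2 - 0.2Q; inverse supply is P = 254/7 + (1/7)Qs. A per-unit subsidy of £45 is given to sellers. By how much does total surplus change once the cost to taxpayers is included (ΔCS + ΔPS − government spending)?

Net change in total surplus = -£2953.125

Pre-subsidy: 273.2 - 0.2Q = 254/7 + (1/7)Q gives Q* = 691 and P* = 135.
With the subsidy, sellers receive Ps = Pb + 45 for each unit, where Pb is the price buyers pay.
On the curves, Pb = 273.2 - 0.2Q and Ps = 254/7 + (1/7)Q; the wedge Ps − Pb = 45 gives 254/7 + (1/7)Q − (273.2 - 0.2Q) = 45, so Q' = 822.25.
Then Pb = 273.2 − 0.2·822.25 = 108.75 and Ps = 254/7 + (1/7)·822.25 = 153.75.
ΔCS = ½(691 + 822.25)(135 − 108.75) = 19861.40625; ΔPS = ½(691 + 822.25)(153.75 − 135) = 14186.71875.
Government spending = 45 × 822.25 = 37001.25.
Net change = 19861.40625 + 14186.71875 − 37001.25 = -2953.125. The loss equals the DWL triangle ½·45·131.25.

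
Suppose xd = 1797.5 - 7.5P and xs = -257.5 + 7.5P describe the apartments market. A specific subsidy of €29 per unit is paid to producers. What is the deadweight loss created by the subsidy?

Deadweight loss = €1576.875

Pre-subsidy: 1797.5 - 7.5P = -257.5 + 7.5P gives P* = 137, x* = 770.
With the subsidy, sellers receive Ps = Pb + 29 for each unit, where Pb is the price buyers pay.
Supply in terms of Pb becomes xs = -257.5 + 7.5(Pb + 29) = -40 + 7.5Pb. Setting this equal to demand: 1797.5 - 7.5Pb = -40 + 7.5Pb, so Pb = 122.5.
Sellers receive Ps = 122.5 + 29 = 151.5; x' = 1797.5 − 7.5·122.5 = 878.75.
The subsidy expands output by 878.75 − 770 = 108.75 past the efficient level; on those units the gap between marginal cost and willingness to pay runs from 0 up to 29.
DWL = ½ × 29 × 108.75 = 1576.875.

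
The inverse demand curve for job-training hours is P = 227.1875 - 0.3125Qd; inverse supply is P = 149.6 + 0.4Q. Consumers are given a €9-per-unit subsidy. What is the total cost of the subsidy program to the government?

Pre-subsidy: 227.1875 - 0.3125Q = 149.6 + 0.4Q gives Q* = 2069/19 and P* = 3670/19.
With the rebate, buyers effectively pay Pb = Ps − 9, where Ps is the price sellers receive.
On the curves, Pb = 227.1875 - 0.3125Q and Ps = 149.6 + 0.4Q; the wedge Ps − Pb = 9 gives 149.6 + 0.4Q − (227.1875 - 0.3125Q) = 9, so Q' = 2309/19.
Then Pb = 227.1875 − 0.3125·(2309/19) = 3595/19 and Ps = 149.6 + 0.4·(2309/19) = 3766/19.
Government outlay = subsidy × quantity = 9 × 2309/19 = 20781/19.

Government cost = 20781/19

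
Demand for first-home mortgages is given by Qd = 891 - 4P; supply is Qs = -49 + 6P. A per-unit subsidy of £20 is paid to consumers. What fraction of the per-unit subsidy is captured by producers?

Pre-subsidy: 891 - 4P = -49 + 6P gives P* = 94, Q* = 515.
With the rebate, buyers effectively pay Pb = Ps − 20, where Ps is the price sellers receive.
Demand in terms of Ps becomes Qd = 891 − 4(Ps − 20) = 971 - 4Ps. Setting this equal to supply: 971 - 4Ps = -49 + 6Ps, so Ps = 102.
Buyers pay Pb = 102 − 20 = 82; Q' = -49 + 6·102 = 563.
Buyers' price falls by P* − Pb = 94 − 82 = 12; sellers' price rises by Ps − P* = 102 − 94 = 8.
So producers capture 8/20 = 0.4 of each unit of subsidy.

Producer share = 0.4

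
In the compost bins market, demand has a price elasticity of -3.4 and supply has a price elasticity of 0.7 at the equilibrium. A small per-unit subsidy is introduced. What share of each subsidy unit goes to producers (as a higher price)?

Producer share = 34/41

For a small subsidy around the equilibrium, the benefit split depends on the relative slopes, which at a point are proportional to the elasticities.
Buyer share = εs/(εs + |εd|) = 0.7/(0.7 + 3.4) = 7/41; seller share = |εd|/(εs + |εd|) = 34/41.
So producers capture 34/41 of the subsidy.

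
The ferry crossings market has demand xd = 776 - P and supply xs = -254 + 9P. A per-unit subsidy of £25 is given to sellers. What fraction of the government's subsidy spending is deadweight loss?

DWL / government spending = 45/2782

Pre-subsidy: 776 - P = -254 + 9P gives P* = 103, x* = 673.
With the subsidy, sellers receive Ps = Pb + 25 for each unit, where Pb is the price buyers pay.
Supply in terms of Pb becomes xs = -254 + 9(Pb + 25) = -29 + 9Pb. Setting this equal to demand: 776 - Pb = -29 + 9Pb, so Pb = 80.5.
Sellers receive Ps = 80.5 + 25 = 105.5; x' = 776 − 1·80.5 = 695.5.
ΔCS = ½(673 + 695.5)(103 − 80.5) = 15395.625; ΔPS = ½(673 + 695.5)(105.5 − 103) = 1710.625.
Government spending = 25 × 695.5 = 17387.5.
DWL = ½ × 25 × (695.5 − 673) = 281.25; fraction = 281.25 / 17387.5 = 45/2782.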